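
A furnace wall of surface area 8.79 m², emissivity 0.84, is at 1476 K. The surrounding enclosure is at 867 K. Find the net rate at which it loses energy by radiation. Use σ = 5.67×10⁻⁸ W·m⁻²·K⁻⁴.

Q ≈ 1.75×10^6 W

Q = εσA(T⁴ − T_s⁴). T⁴ − T_s⁴ = (1476)⁴ − (867)⁴ = 4.75×10^12 − 5.65×10^11 = 4.18×10^12 K⁴.
Q = 0.84 × 5.67×10⁻⁸ × 8.79 × 4.18×10^12 = 1.75×10^6 W.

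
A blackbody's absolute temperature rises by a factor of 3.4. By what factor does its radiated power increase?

P ∝ T⁴, so the power scales as (3.4)⁴ = 134.

factor ≈ 134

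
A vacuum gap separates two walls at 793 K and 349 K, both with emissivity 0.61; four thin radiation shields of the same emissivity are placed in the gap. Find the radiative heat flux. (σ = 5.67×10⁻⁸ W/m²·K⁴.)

Each of the 5 gaps contributes resistance (2/ε − 1) = 2/0.61 − 1 = 2.279; total = 11.39.
q = σ(T₁⁴ − T₂⁴) / 11.39 = 5.67×10⁻⁸ × 3.81×10^11 / 11.39 = 1890 W/m².

q ≈ 1890 W/m²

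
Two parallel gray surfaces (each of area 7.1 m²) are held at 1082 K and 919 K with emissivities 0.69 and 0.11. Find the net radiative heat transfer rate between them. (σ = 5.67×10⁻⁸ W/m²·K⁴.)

Q ≈ 27700 W

For two large parallel gray plates, q = σ(T₁⁴ − T₂⁴) / (1/ε₁ + 1/ε₂ − 1).
1/ε₁ + 1/ε₂ − 1 = 1/0.69 + 1/0.11 − 1 = 9.540.
T₁⁴ − T₂⁴ = 1.37×10^12 − 7.13×10^11 = 6.57×10^11 K⁴.
q = 5.67×10⁻⁸ × 6.57×10^11 / 9.540 = 3910 W/m².
Q = q·A = 3910 × 7.1 = 27700 W.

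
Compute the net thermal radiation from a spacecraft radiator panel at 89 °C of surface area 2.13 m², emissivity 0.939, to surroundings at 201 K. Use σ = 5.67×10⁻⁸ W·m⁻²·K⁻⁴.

Convert: 89 °C = 362 K.
Q = εσA(T⁴ − T_s⁴). T⁴ − T_s⁴ = (362)⁴ − (201)⁴ = 1.72×10^10 − 1.63×10^9 = 1.55×10^10 K⁴.
Q = 0.939 × 5.67×10⁻⁸ × 2.13 × 1.55×10^10 = 1760 W.

Q ≈ 1760 W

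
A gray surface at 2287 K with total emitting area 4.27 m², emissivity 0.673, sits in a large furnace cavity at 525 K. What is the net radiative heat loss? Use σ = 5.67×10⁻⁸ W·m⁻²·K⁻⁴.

Q ≈ 4.45×10^6 W

Q = εσA(T⁴ − T_s⁴). T⁴ − T_s⁴ = (2287)⁴ − (525)⁴ = 2.74×10^13 − 7.60×10^10 = 2.73×10^13 K⁴.
Q = 0.673 × 5.67×10⁻⁸ × 4.27 × 2.73×10^13 = 4.45×10^6 W.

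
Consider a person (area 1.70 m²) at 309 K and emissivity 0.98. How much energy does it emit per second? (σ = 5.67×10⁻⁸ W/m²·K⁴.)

P = εσAT⁴ = 0.98 × 5.67×10⁻⁸ × 1.70 × (309)⁴ = 0.98 × 5.67×10⁻⁸ × 1.70 × 9.12×10^9.
P = 861 W.

P ≈ 861 W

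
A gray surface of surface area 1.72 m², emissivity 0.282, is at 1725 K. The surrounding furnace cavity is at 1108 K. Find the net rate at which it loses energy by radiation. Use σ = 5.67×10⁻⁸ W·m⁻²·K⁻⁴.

Q = εσA(T⁴ − T_s⁴). T⁴ − T_s⁴ = (1725)⁴ − (1108)⁴ = 8.85×10^12 − 1.51×10^12 = 7.35×10^12 K⁴.
Q = 0.282 × 5.67×10⁻⁸ × 1.72 × 7.35×10^12 = 2.02×10^5 W.

Q ≈ 2.02×10^5 W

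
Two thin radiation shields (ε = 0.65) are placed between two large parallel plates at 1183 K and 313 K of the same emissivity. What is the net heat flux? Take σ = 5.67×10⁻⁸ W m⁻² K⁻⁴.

q ≈ 17700 W/m²

Each of the 3 gaps contributes resistance (2/ε − 1) = 2/0.65 − 1 = 2.077; total = 6.231.
q = σ(T₁⁴ − T₂⁴) / 6.231 = 5.67×10⁻⁸ × 1.95×10^12 / 6.231 = 17700 W/m².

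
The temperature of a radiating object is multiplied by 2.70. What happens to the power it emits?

factor ≈ 53.1

P ∝ T⁴, so the power scales as (2.70)⁴ = 53.1.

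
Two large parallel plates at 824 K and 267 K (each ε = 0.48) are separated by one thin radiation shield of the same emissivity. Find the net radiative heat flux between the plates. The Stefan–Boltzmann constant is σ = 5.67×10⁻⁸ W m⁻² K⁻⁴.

q ≈ 4080 W/m²

Each of the 2 gaps contributes resistance (2/ε − 1) = 2/0.48 − 1 = 3.167; total = 6.333.
q = σ(T₁⁴ − T₂⁴) / 6.333 = 5.67×10⁻⁸ × 4.56×10^11 / 6.333 = 4080 W/m².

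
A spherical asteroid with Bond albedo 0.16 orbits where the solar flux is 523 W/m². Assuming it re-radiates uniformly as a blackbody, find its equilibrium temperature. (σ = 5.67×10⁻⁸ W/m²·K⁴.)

Power absorbed = (1−a)S·πR²; power emitted = 4πR²σT⁴. Equating and cancelling πR²:
T = ((1−a)S / 4σ)^(1/4) = (439 / (4 × 5.67×10⁻⁸))^(1/4) = (1.94×10^9)^(1/4).
T = 210 K.

T ≈ 210 K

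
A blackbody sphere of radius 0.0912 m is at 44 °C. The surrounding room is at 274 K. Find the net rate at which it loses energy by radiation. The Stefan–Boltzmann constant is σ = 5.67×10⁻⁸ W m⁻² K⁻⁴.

Q ≈ 26.4 W

A = 4πr² = 4π × (0.0912)² = 0.105 m².
Convert: 44 °C = 317 K.
Q = σA(T⁴ − T_s⁴). T⁴ − T_s⁴ = (317)⁴ − (274)⁴ = 1.01×10^10 − 5.64×10^9 = 4.46×10^9 K⁴.
Q = 5.67×10⁻⁸ × 0.105 × 4.46×10^9 = 26.4 W.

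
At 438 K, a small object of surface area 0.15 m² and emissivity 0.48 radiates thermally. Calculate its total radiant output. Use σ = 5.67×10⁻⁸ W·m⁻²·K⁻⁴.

P ≈ 150 W

Stefan–Boltzmann: P = εσAT⁴ = 0.48 × 5.67×10⁻⁸ × 0.150 × (438)⁴ = 0.48 × 5.67×10⁻⁸ × 0.150 × 3.68×10^10.
P = 150 W.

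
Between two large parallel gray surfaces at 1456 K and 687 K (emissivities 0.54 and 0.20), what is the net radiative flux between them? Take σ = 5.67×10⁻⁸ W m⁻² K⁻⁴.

For two large parallel gray plates, q = σ(T₁⁴ − T₂⁴) / (1/ε₁ + 1/ε₂ − 1).
1/ε₁ + 1/ε₂ − 1 = 1/0.54 + 1/0.20 − 1 = 5.852.
T₁⁴ − T₂⁴ = 4.49×10^12 − 2.23×10^11 = 4.27×10^12 K⁴.
q = 5.67×10⁻⁸ × 4.27×10^12 / 5.852 = 41400 W/m².

q ≈ 41400 W/m²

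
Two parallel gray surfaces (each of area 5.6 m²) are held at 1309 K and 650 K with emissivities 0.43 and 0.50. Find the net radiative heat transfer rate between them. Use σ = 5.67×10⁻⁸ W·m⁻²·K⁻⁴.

Q ≈ 2.63×10^5 W

For two large parallel gray plates, q = σ(T₁⁴ − T₂⁴) / (1/ε₁ + 1/ε₂ − 1).
1/ε₁ + 1/ε₂ − 1 = 1/0.43 + 1/0.50 − 1 = 3.326.
T₁⁴ − T₂⁴ = 2.94×10^12 − 1.79×10^11 = 2.76×10^12 K⁴.
q = 5.67×10⁻⁸ × 2.76×10^12 / 3.326 = 47000 W/m².
Q = q·A = 47000 × 5.6 = 2.63×10^5 W.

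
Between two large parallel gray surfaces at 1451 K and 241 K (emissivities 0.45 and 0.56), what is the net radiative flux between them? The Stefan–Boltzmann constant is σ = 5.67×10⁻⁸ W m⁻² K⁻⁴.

q ≈ 83500 W/m²

For two large parallel gray plates, q = σ(T₁⁴ − T₂⁴) / (1/ε₁ + 1/ε₂ − 1).
1/ε₁ + 1/ε₂ − 1 = 1/0.45 + 1/0.56 − 1 = 3.008.
T₁⁴ − T₂⁴ = 4.43×10^12 − 3.37×10^9 = 4.43×10^12 K⁴.
q = 5.67×10⁻⁸ × 4.43×10^12 / 3.008 = 83500 W/m².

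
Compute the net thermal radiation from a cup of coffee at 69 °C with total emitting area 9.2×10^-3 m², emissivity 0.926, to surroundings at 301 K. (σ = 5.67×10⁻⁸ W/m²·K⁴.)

Convert: 69 °C = 342 K.
Q = εσA(T⁴ − T_s⁴). T⁴ − T_s⁴ = (342)⁴ − (301)⁴ = 1.37×10^10 − 8.21×10^9 = 5.47×10^9 K⁴.
Q = 0.926 × 5.67×10⁻⁸ × 9.20×10^-3 × 5.47×10^9 = 2.64 W.

Q ≈ 2.64 W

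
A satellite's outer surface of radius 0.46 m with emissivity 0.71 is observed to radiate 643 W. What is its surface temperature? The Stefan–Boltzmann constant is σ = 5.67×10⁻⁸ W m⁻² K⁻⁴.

T ≈ 278 K

A = 4πr² = 4π × (0.46)² = 2.66 m².
From P = εσAT⁴, T = (P / εσA)^(1/4) = (643 / (0.71 × 5.67×10⁻⁸ × 2.66))^(1/4).
T = (6.01×10^9)^(1/4) = 278 K.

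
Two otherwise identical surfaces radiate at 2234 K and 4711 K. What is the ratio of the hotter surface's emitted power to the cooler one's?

P ∝ T⁴, so the ratio is (4711/2234)⁴ = (2.109)⁴ = 19.8.

ratio ≈ 19.8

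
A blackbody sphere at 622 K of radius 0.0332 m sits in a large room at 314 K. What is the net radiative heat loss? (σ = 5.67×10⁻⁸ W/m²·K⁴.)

A = 4πr² = 4π × (0.0332)² = 0.0139 m².
Q = σA(T⁴ − T_s⁴). T⁴ − T_s⁴ = (622)⁴ − (314)⁴ = 1.50×10^11 − 9.72×10^9 = 1.40×10^11 K⁴.
Q = 5.67×10⁻⁸ × 0.0139 × 1.40×10^11 = 110 W.

Q ≈ 110 W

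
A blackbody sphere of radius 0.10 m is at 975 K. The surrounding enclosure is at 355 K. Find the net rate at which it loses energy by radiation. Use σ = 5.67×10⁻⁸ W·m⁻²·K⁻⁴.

Q ≈ 6330 W

A = 4πr² = 4π × (0.10)² = 0.126 m².
Q = σA(T⁴ − T_s⁴). T⁴ − T_s⁴ = (975)⁴ − (355)⁴ = 9.04×10^11 − 1.59×10^10 = 8.88×10^11 K⁴.
Q = 5.67×10⁻⁸ × 0.126 × 8.88×10^11 = 6330 W.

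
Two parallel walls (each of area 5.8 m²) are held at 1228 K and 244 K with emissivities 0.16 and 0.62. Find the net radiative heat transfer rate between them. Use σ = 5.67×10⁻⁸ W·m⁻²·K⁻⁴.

For two large parallel gray plates, q = σ(T₁⁴ − T₂⁴) / (1/ε₁ + 1/ε₂ − 1).
1/ε₁ + 1/ε₂ − 1 = 1/0.16 + 1/0.62 − 1 = 6.863.
T₁⁴ − T₂⁴ = 2.27×10^12 − 3.54×10^9 = 2.27×10^12 K⁴.
q = 5.67×10⁻⁸ × 2.27×10^12 / 6.863 = 18800 W/m².
Q = q·A = 18800 × 5.8 = 1.09×10^5 W.

Q ≈ 1.09×10^5 W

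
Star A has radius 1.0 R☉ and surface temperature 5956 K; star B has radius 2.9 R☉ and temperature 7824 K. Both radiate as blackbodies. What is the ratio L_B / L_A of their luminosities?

L_B/L_A ≈ 25.0

L = 4πR²σT⁴ ∝ R²T⁴, so L_B/L_A = (2.9/1.0)² × (7824/5956)⁴ = 8.41 × 2.98 = 25.0.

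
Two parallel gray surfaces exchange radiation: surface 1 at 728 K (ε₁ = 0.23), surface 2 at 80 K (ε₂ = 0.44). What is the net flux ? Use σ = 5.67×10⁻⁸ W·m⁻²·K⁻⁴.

For two large parallel gray plates, q = σ(T₁⁴ − T₂⁴) / (1/ε₁ + 1/ε₂ − 1).
1/ε₁ + 1/ε₂ − 1 = 1/0.23 + 1/0.44 − 1 = 5.621.
T₁⁴ − T₂⁴ = 2.81×10^11 − 4.10×10^7 = 2.81×10^11 K⁴.
q = 5.67×10⁻⁸ × 2.81×10^11 / 5.621 = 2830 W/m².

q ≈ 2830 W/m²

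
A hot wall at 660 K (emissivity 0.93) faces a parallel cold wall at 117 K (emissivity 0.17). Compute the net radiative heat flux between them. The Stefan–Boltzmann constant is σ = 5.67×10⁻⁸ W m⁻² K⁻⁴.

q ≈ 1800 W/m²

For two large parallel gray plates, q = σ(T₁⁴ − T₂⁴) / (1/ε₁ + 1/ε₂ − 1).
1/ε₁ + 1/ε₂ − 1 = 1/0.93 + 1/0.17 − 1 = 5.958.
T₁⁴ − T₂⁴ = 1.90×10^11 − 1.87×10^8 = 1.90×10^11 K⁴.
q = 5.67×10⁻⁸ × 1.90×10^11 / 5.958 = 1800 W/m².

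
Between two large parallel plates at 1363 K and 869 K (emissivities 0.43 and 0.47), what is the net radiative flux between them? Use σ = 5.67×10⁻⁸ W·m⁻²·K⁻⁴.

For two large parallel gray plates, q = σ(T₁⁴ − T₂⁴) / (1/ε₁ + 1/ε₂ − 1).
1/ε₁ + 1/ε₂ − 1 = 1/0.43 + 1/0.47 − 1 = 3.453.
T₁⁴ − T₂⁴ = 3.45×10^12 − 5.70×10^11 = 2.88×10^12 K⁴.
q = 5.67×10⁻⁸ × 2.88×10^12 / 3.453 = 47300 W/m².

q ≈ 47300 W/m²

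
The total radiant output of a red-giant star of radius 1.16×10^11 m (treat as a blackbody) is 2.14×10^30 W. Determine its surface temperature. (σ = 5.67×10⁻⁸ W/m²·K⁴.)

T ≈ 3870 K

A = 4πr² = 4π × (1.16×10^11)² = 1.69×10^23 m².
From P = σAT⁴, T = (P / σA)^(1/4) = (2.14×10^30 / (5.67×10⁻⁸ × 1.69×10^23))^(1/4).
T = (2.23×10^14)^(1/4) = 3870 K.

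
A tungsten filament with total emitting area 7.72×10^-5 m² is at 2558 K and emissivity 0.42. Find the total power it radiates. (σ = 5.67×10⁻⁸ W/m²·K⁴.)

P ≈ 78.7 W

P = εσAT⁴ = 0.42 × 5.67×10⁻⁸ × 7.72×10^-5 × (2558)⁴ = 0.42 × 5.67×10⁻⁸ × 7.72×10^-5 × 4.28×10^13.
P = 78.7 W.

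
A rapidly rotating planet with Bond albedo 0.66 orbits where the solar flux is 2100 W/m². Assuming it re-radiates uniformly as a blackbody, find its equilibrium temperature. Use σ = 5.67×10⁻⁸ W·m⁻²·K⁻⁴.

T ≈ 237 K

Power absorbed = (1−a)S·πR²; power emitted = 4πR²σT⁴. Equating and cancelling πR²:
T = ((1−a)S / 4σ)^(1/4) = (714 / (4 × 5.67×10⁻⁸))^(1/4) = (3.15×10^9)^(1/4).
T = 237 K.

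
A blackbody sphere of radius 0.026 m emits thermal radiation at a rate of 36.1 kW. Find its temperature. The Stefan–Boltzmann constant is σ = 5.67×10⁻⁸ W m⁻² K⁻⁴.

T ≈ 2940 K

A = 4πr² = 4π × (0.026)² = 8.49×10^-3 m².
From P = σAT⁴, T = (P / σA)^(1/4) = (36100 / (5.67×10⁻⁸ × 8.49×10^-3))^(1/4).
T = (7.49×10^13)^(1/4) = 2940 K.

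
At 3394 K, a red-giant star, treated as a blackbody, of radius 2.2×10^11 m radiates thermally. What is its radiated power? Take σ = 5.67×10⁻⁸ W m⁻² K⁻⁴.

P ≈ 4.58×10^30 W

A = 4πr² = 4π × (2.2×10^11)² = 6.08×10^23 m².
P = σAT⁴ = 5.67×10⁻⁸ × 6.08×10^23 × (3394)⁴ = 5.67×10⁻⁸ × 6.08×10^23 × 1.33×10^14.
P = 4.58×10^30 W.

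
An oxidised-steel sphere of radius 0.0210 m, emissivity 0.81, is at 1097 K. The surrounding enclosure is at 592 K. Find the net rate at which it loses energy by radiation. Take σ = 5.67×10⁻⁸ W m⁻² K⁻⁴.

A = 4πr² = 4π × (0.0210)² = 5.54×10^-3 m².
Q = εσA(T⁴ − T_s⁴). T⁴ − T_s⁴ = (1097)⁴ − (592)⁴ = 1.45×10^12 − 1.23×10^11 = 1.33×10^12 K⁴.
Q = 0.81 × 5.67×10⁻⁸ × 5.54×10^-3 × 1.33×10^12 = 337 W.

Q ≈ 337 W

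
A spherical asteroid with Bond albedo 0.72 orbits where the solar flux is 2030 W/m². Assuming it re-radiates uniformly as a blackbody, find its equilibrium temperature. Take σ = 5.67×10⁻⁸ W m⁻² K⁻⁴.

T ≈ 224 K

Power absorbed = (1−a)S·πR²; power emitted = 4πR²σT⁴. Equating and cancelling πR²:
T = ((1−a)S / 4σ)^(1/4) = (568 / (4 × 5.67×10⁻⁸))^(1/4) = (2.51×10^9)^(1/4).
T = 224 K.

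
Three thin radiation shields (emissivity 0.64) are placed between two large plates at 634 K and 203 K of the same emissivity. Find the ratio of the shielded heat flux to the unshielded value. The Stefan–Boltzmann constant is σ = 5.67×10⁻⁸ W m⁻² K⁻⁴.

ratio ≈ 0.250

With N identical shields there are N+1 = 4 gaps in series, each with the same radiative resistance, so the flux falls to 1/(N+1) of its unshielded value.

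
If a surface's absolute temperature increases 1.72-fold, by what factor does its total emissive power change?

factor ≈ 8.75

P ∝ T⁴, so the power scales as (1.72)⁴ = 8.75.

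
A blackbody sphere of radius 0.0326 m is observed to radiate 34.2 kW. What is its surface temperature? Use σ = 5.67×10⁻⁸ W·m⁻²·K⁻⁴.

A = 4πr² = 4π × (0.0326)² = 0.0134 m².
From P = σAT⁴, T = (P / σA)^(1/4) = (34200 / (5.67×10⁻⁸ × 0.0134))^(1/4).
T = (4.52×10^13)^(1/4) = 2590 K.

T ≈ 2590 K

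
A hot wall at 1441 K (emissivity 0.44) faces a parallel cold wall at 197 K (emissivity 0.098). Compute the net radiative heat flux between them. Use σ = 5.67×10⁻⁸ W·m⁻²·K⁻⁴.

For two large parallel gray plates, q = σ(T₁⁴ − T₂⁴) / (1/ε₁ + 1/ε₂ − 1).
1/ε₁ + 1/ε₂ − 1 = 1/0.44 + 1/0.098 − 1 = 11.48.
T₁⁴ − T₂⁴ = 4.31×10^12 − 1.51×10^9 = 4.31×10^12 K⁴.
q = 5.67×10⁻⁸ × 4.31×10^12 / 11.48 = 21300 W/m².

q ≈ 21300 W/m²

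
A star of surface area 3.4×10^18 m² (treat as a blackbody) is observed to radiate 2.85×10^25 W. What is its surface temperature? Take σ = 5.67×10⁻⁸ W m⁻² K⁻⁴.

T ≈ 3490 K

From P = σAT⁴, T = (P / σA)^(1/4) = (2.85×10^25 / (5.67×10⁻⁸ × 3.40×10^18))^(1/4).
T = (1.48×10^14)^(1/4) = 3490 K.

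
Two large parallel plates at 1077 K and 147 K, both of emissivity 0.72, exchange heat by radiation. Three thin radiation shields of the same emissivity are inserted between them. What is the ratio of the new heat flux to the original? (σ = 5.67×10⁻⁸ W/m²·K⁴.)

ratio ≈ 0.250

With N identical shields there are N+1 = 4 gaps in series, each with the same radiative resistance, so the flux falls to 1/(N+1) of its unshielded value.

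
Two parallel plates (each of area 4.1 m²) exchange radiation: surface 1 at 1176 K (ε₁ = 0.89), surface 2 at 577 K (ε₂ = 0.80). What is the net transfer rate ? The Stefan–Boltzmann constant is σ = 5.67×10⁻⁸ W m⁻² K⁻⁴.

Q ≈ 3.05×10^5 W

For two large parallel gray plates, q = σ(T₁⁴ − T₂⁴) / (1/ε₁ + 1/ε₂ − 1).
1/ε₁ + 1/ε₂ − 1 = 1/0.89 + 1/0.80 − 1 = 1.374.
T₁⁴ − T₂⁴ = 1.91×10^12 − 1.11×10^11 = 1.80×10^12 K⁴.
q = 5.67×10⁻⁸ × 1.80×10^12 / 1.374 = 74400 W/m².
Q = q·A = 74400 × 4.1 = 3.05×10^5 W.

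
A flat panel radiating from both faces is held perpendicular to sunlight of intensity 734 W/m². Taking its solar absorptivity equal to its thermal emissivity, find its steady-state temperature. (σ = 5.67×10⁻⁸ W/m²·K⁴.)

T ≈ 284 K

Absorbed flux αS = emitted flux 2εσT⁴ per unit area; with α = ε this gives T = (S/2σ)^(1/4).
T = (734 / (2 × 5.67×10⁻⁸))^(1/4) = (6.47×10^9)^(1/4).
T = 284 K.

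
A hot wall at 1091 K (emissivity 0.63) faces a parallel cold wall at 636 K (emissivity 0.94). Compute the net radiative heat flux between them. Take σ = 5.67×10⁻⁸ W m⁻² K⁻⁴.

For two large parallel gray plates, q = σ(T₁⁴ − T₂⁴) / (1/ε₁ + 1/ε₂ − 1).
1/ε₁ + 1/ε₂ − 1 = 1/0.63 + 1/0.94 − 1 = 1.651.
T₁⁴ − T₂⁴ = 1.42×10^12 − 1.64×10^11 = 1.25×10^12 K⁴.
q = 5.67×10⁻⁸ × 1.25×10^12 / 1.651 = 43000 W/m².

q ≈ 43000 W/m²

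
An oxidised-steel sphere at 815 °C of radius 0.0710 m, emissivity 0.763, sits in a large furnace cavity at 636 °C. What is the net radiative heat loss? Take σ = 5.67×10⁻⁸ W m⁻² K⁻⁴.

A = 4πr² = 4π × (0.0710)² = 0.0633 m².
Convert: 815 °C = 1088 K; 636 °C = 909 K.
Q = εσA(T⁴ − T_s⁴). T⁴ − T_s⁴ = (1088)⁴ − (909)⁴ = 1.40×10^12 − 6.83×10^11 = 7.19×10^11 K⁴.
Q = 0.763 × 5.67×10⁻⁸ × 0.0633 × 7.19×10^11 = 1970 W.

Q ≈ 1970 W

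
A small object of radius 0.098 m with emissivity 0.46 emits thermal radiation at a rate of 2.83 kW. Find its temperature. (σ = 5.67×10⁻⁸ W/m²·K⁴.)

A = 4πr² = 4π × (0.098)² = 0.121 m².
From P = εσAT⁴, T = (P / εσA)^(1/4) = (2830 / (0.46 × 5.67×10⁻⁸ × 0.121))^(1/4).
T = (8.99×10^11)^(1/4) = 974 K.

T ≈ 974 K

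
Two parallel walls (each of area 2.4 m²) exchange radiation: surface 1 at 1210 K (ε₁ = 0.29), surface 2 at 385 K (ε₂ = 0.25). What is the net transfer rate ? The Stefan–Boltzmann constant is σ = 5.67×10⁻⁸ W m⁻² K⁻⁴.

For two large parallel gray plates, q = σ(T₁⁴ − T₂⁴) / (1/ε₁ + 1/ε₂ − 1).
1/ε₁ + 1/ε₂ − 1 = 1/0.29 + 1/0.25 − 1 = 6.448.
T₁⁴ − T₂⁴ = 2.14×10^12 − 2.20×10^10 = 2.12×10^12 K⁴.
q = 5.67×10⁻⁸ × 2.12×10^12 / 6.448 = 18700 W/m².
Q = q·A = 18700 × 2.4 = 44800 W.

Q ≈ 44800 W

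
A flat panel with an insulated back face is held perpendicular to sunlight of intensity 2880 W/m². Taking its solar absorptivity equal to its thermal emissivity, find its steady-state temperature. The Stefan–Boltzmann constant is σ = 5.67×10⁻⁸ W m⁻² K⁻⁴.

Absorbed flux αS = emitted flux εσT⁴ (one radiating face); with α = ε, T = (S/σ)^(1/4).
T = (2880 / 5.67×10⁻⁸)^(1/4) = (5.08×10^10)^(1/4).
T = 475 K.

T ≈ 475 K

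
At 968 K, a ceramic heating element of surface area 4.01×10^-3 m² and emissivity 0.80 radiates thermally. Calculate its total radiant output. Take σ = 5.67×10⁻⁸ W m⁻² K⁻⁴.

P = εσAT⁴ = 0.80 × 5.67×10⁻⁸ × 4.01×10^-3 × (968)⁴ = 0.80 × 5.67×10⁻⁸ × 4.01×10^-3 × 8.78×10^11.
P = 160 W.

P ≈ 160 W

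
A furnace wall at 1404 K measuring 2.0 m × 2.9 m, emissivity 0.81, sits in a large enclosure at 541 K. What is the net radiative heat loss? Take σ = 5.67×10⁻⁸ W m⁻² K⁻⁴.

Q ≈ 1.01×10^6 W

A = 2.0 × 2.9 = 5.80 m².
Q = εσA(T⁴ − T_s⁴). T⁴ − T_s⁴ = (1404)⁴ − (541)⁴ = 3.89×10^12 − 8.57×10^10 = 3.80×10^12 K⁴.
Q = 0.81 × 5.67×10⁻⁸ × 5.80 × 3.80×10^12 = 1.01×10^6 W.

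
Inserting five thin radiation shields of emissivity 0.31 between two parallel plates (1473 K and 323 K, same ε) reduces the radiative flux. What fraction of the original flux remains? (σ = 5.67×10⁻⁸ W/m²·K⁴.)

With N identical shields there are N+1 = 6 gaps in series, each with the same radiative resistance, so the flux falls to 1/(N+1) of its unshielded value.

ratio ≈ 0.167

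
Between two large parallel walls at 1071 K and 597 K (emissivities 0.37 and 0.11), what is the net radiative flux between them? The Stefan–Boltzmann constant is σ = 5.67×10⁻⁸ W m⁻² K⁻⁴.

For two large parallel gray plates, q = σ(T₁⁴ − T₂⁴) / (1/ε₁ + 1/ε₂ − 1).
1/ε₁ + 1/ε₂ − 1 = 1/0.37 + 1/0.11 − 1 = 10.79.
T₁⁴ − T₂⁴ = 1.32×10^12 − 1.27×10^11 = 1.19×10^12 K⁴.
q = 5.67×10⁻⁸ × 1.19×10^12 / 10.79 = 6240 W/m².

q ≈ 6240 W/m²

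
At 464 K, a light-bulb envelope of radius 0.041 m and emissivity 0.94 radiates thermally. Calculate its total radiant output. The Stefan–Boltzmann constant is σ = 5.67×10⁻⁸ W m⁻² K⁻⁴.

P ≈ 52.2 W

A = 4πr² = 4π × (0.041)² = 0.0211 m².
Stefan–Boltzmann: P = εσAT⁴ = 0.94 × 5.67×10⁻⁸ × 0.0211 × (464)⁴ = 0.94 × 5.67×10⁻⁸ × 0.0211 × 4.64×10^10.
P = 52.2 W.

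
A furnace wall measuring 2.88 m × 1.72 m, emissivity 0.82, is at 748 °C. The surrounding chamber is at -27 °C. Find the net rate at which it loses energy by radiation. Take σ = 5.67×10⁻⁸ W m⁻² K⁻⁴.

A = 2.88 × 1.72 = 4.95 m².
Convert: 748 °C = 1021 K; -27 °C = 246 K.
Q = εσA(T⁴ − T_s⁴). T⁴ − T_s⁴ = (1021)⁴ − (246)⁴ = 1.09×10^12 − 3.66×10^9 = 1.08×10^12 K⁴.
Q = 0.82 × 5.67×10⁻⁸ × 4.95 × 1.08×10^12 = 2.49×10^5 W.

Q ≈ 2.49×10^5 W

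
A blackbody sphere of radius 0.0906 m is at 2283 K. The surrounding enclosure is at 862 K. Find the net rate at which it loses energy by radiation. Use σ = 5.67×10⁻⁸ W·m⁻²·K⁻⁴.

Q ≈ 1.56×10^5 W

A = 4πr² = 4π × (0.0906)² = 0.103 m².
Q = σA(T⁴ − T_s⁴). T⁴ − T_s⁴ = (2283)⁴ − (862)⁴ = 2.72×10^13 − 5.52×10^11 = 2.66×10^13 K⁴.
Q = 5.67×10⁻⁸ × 0.103 × 2.66×10^13 = 1.56×10^5 W.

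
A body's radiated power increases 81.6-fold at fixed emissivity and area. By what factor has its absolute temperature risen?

P ∝ T⁴ ⇒ T ∝ P^(1/4), so T scales by (81.6)^(1/4) = 3.01.

factor ≈ 3.01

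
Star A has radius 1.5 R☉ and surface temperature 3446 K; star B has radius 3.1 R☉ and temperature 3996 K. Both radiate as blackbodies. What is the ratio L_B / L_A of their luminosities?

L_B/L_A ≈ 7.72

L = 4πR²σT⁴ ∝ R²T⁴, so L_B/L_A = (3.1/1.5)² × (3996/3446)⁴ = 4.27 × 1.81 = 7.72.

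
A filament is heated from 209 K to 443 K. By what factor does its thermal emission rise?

P ∝ T⁴, so the ratio is (443/209)⁴ = (2.120)⁴ = 20.2.

ratio ≈ 20.2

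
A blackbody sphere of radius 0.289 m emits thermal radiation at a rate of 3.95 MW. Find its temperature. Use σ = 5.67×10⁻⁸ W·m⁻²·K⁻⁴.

T ≈ 2850 K

A = 4πr² = 4π × (0.289)² = 1.05 m².
From P = σAT⁴, T = (P / σA)^(1/4) = (3.95×10^6 / (5.67×10⁻⁸ × 1.05))^(1/4).
T = (6.64×10^13)^(1/4) = 2850 K.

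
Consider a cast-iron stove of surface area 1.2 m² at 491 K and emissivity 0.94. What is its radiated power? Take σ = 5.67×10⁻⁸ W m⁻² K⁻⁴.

P ≈ 3720 W

P = εσAT⁴ = 0.94 × 5.67×10⁻⁸ × 1.20 × (491)⁴ = 0.94 × 5.67×10⁻⁸ × 1.20 × 5.81×10^10.
P = 3720 W.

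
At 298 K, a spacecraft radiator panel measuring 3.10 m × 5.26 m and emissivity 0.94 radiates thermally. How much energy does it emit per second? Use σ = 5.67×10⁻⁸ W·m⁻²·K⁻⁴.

A = 3.10 × 5.26 = 16.3 m².
Stefan–Boltzmann: P = εσAT⁴ = 0.94 × 5.67×10⁻⁸ × 16.3 × (298)⁴ = 0.94 × 5.67×10⁻⁸ × 16.3 × 7.89×10^9.
P = 6850 W.

P ≈ 6850 W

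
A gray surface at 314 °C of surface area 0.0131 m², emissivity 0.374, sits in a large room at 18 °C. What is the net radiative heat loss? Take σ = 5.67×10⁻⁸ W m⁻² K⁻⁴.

Q ≈ 31.0 W

Convert: 314 °C = 587 K; 18 °C = 291 K.
Q = εσA(T⁴ − T_s⁴). T⁴ − T_s⁴ = (587)⁴ − (291)⁴ = 1.19×10^11 − 7.17×10^9 = 1.12×10^11 K⁴.
Q = 0.374 × 5.67×10⁻⁸ × 0.0131 × 1.12×10^11 = 31.0 W.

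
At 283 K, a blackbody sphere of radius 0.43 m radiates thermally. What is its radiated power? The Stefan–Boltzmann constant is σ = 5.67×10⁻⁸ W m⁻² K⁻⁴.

A = 4πr² = 4π × (0.43)² = 2.32 m².
P = σAT⁴ = 5.67×10⁻⁸ × 2.32 × (283)⁴ = 5.67×10⁻⁸ × 2.32 × 6.41×10^9.
P = 845 W.

P ≈ 845 W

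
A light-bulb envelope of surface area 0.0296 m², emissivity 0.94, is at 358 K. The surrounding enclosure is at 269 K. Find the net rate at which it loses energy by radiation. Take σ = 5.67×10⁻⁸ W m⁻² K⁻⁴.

Q = εσA(T⁴ − T_s⁴). T⁴ − T_s⁴ = (358)⁴ − (269)⁴ = 1.64×10^10 − 5.24×10^9 = 1.12×10^10 K⁴.
Q = 0.94 × 5.67×10⁻⁸ × 0.0296 × 1.12×10^10 = 17.7 W.

Q ≈ 17.7 W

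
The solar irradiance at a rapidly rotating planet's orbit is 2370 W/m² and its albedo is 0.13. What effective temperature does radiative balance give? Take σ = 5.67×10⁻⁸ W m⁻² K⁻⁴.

T ≈ 309 K

Power absorbed = (1−a)S·πR²; power emitted = 4πR²σT⁴. Equating and cancelling πR²:
T = ((1−a)S / 4σ)^(1/4) = (2060 / (4 × 5.67×10⁻⁸))^(1/4) = (9.09×10^9)^(1/4).
T = 309 K.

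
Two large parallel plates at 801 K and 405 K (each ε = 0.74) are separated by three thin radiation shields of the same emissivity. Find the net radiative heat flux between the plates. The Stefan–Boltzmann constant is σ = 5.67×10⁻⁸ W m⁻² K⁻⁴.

Each of the 4 gaps contributes resistance (2/ε − 1) = 2/0.74 − 1 = 1.703; total = 6.811.
q = σ(T₁⁴ − T₂⁴) / 6.811 = 5.67×10⁻⁸ × 3.85×10^11 / 6.811 = 3200 W/m².

q ≈ 3200 W/m²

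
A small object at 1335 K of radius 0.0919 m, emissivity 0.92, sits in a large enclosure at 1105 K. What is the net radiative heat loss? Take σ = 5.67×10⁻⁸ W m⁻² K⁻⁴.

A = 4πr² = 4π × (0.0919)² = 0.106 m².
Q = εσA(T⁴ − T_s⁴). T⁴ − T_s⁴ = (1335)⁴ − (1105)⁴ = 3.18×10^12 − 1.49×10^12 = 1.69×10^12 K⁴.
Q = 0.92 × 5.67×10⁻⁸ × 0.106 × 1.69×10^12 = 9330 W.

Q ≈ 9330 W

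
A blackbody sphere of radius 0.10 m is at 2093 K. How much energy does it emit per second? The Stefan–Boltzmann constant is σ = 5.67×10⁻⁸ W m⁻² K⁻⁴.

P ≈ 1.37×10^5 W

A = 4πr² = 4π × (0.10)² = 0.126 m².
P = σAT⁴ = 5.67×10⁻⁸ × 0.126 × (2093)⁴ = 5.67×10⁻⁸ × 0.126 × 1.92×10^13.
P = 1.37×10^5 W.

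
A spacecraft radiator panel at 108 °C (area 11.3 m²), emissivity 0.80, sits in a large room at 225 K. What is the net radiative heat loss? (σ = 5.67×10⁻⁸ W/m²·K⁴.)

Convert: 108 °C = 381 K.
Q = εσA(T⁴ − T_s⁴). T⁴ − T_s⁴ = (381)⁴ − (225)⁴ = 2.11×10^10 − 2.56×10^9 = 1.85×10^10 K⁴.
Q = 0.80 × 5.67×10⁻⁸ × 11.3 × 1.85×10^10 = 9490 W.

Q ≈ 9490 W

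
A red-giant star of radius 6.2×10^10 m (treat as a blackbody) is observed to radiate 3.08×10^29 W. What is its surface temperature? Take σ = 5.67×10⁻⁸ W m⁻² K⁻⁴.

A = 4πr² = 4π × (6.2×10^10)² = 4.83×10^22 m².
From P = σAT⁴, T = (P / σA)^(1/4) = (3.08×10^29 / (5.67×10⁻⁸ × 4.83×10^22))^(1/4).
T = (1.12×10^14)^(1/4) = 3260 K.

T ≈ 3260 K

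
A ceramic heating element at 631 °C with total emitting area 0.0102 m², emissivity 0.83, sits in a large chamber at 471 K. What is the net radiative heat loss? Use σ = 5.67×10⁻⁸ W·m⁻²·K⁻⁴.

Convert: 631 °C = 904 K.
Q = εσA(T⁴ − T_s⁴). T⁴ − T_s⁴ = (904)⁴ − (471)⁴ = 6.68×10^11 − 4.92×10^10 = 6.19×10^11 K⁴.
Q = 0.83 × 5.67×10⁻⁸ × 0.0102 × 6.19×10^11 = 297 W.

Q ≈ 297 W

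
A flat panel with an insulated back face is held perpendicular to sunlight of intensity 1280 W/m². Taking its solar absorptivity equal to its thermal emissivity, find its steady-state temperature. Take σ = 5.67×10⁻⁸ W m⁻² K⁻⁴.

Absorbed flux αS = emitted flux εσT⁴ (one radiating face); with α = ε, T = (S/σ)^(1/4).
T = (1280 / 5.67×10⁻⁸)^(1/4) = (2.26×10^10)^(1/4).
T = 388 K.

T ≈ 388 K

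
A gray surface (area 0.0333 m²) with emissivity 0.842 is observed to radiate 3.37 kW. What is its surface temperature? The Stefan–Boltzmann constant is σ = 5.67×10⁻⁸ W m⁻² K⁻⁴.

From P = εσAT⁴, T = (P / εσA)^(1/4) = (3370 / (0.842 × 5.67×10⁻⁸ × 0.0333))^(1/4).
T = (2.12×10^12)^(1/4) = 1210 K.

T ≈ 1210 K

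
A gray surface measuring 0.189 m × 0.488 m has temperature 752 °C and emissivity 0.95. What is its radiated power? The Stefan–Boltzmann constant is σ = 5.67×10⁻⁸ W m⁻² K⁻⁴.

A = 0.189 × 0.488 = 0.0922 m².
752 °C = 1025 K.
Stefan–Boltzmann: P = εσAT⁴ = 0.95 × 5.67×10⁻⁸ × 0.0922 × (1025)⁴ = 0.95 × 5.67×10⁻⁸ × 0.0922 × 1.10×10^12.
P = 5480 W.

P ≈ 5480 W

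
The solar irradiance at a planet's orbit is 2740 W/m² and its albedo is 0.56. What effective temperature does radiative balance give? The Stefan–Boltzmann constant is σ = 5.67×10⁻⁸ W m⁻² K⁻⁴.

T ≈ 270 K

Power absorbed = (1−a)S·πR²; power emitted = 4πR²σT⁴. Equating and cancelling πR²:
T = ((1−a)S / 4σ)^(1/4) = (1210 / (4 × 5.67×10⁻⁸))^(1/4) = (5.32×10^9)^(1/4).
T = 270 K.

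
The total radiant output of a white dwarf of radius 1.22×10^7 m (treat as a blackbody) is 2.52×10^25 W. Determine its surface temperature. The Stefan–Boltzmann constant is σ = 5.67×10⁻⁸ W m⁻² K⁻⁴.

A = 4πr² = 4π × (1.22×10^7)² = 1.87×10^15 m².
From P = σAT⁴, T = (P / σA)^(1/4) = (2.52×10^25 / (5.67×10⁻⁸ × 1.87×10^15))^(1/4).
T = (2.38×10^17)^(1/4) = 22100 K.

T ≈ 22100 K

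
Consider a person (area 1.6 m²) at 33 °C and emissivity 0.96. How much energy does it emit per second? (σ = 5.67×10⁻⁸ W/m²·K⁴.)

33 °C = 306 K.
P = εσAT⁴ = 0.96 × 5.67×10⁻⁸ × 1.60 × (306)⁴ = 0.96 × 5.67×10⁻⁸ × 1.60 × 8.77×10^9.
P = 764 W.

P ≈ 764 W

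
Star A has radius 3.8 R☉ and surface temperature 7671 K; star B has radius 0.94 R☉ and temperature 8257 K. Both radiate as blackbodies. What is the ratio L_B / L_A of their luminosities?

L = 4πR²σT⁴ ∝ R²T⁴, so L_B/L_A = (0.94/3.8)² × (8257/7671)⁴ = 0.0612 × 1.34 = 0.0821.

L_B/L_A ≈ 0.0821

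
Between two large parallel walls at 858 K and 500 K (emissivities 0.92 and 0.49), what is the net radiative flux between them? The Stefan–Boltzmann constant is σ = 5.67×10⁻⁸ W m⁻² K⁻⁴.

q ≈ 12800 W/m²

For two large parallel gray plates, q = σ(T₁⁴ − T₂⁴) / (1/ε₁ + 1/ε₂ − 1).
1/ε₁ + 1/ε₂ − 1 = 1/0.92 + 1/0.49 − 1 = 2.128.
T₁⁴ − T₂⁴ = 5.42×10^11 − 6.25×10^10 = 4.79×10^11 K⁴.
q = 5.67×10⁻⁸ × 4.79×10^11 / 2.128 = 12800 W/m².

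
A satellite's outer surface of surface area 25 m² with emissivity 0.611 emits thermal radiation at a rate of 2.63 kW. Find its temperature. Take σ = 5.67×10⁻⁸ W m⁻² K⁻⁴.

T ≈ 235 K

From P = εσAT⁴, T = (P / εσA)^(1/4) = (2630 / (0.611 × 5.67×10⁻⁸ × 25.0))^(1/4).
T = (3.04×10^9)^(1/4) = 235 K.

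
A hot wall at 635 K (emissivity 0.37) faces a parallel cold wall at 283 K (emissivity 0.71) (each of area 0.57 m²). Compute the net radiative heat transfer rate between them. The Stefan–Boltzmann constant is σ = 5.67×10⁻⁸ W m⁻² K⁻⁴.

Q ≈ 1620 W

For two large parallel gray plates, q = σ(T₁⁴ − T₂⁴) / (1/ε₁ + 1/ε₂ − 1).
1/ε₁ + 1/ε₂ − 1 = 1/0.37 + 1/0.71 − 1 = 3.111.
T₁⁴ − T₂⁴ = 1.63×10^11 − 6.41×10^9 = 1.56×10^11 K⁴.
q = 5.67×10⁻⁸ × 1.56×10^11 / 3.111 = 2850 W/m².
Q = q·A = 2850 × 0.57 = 1620 W.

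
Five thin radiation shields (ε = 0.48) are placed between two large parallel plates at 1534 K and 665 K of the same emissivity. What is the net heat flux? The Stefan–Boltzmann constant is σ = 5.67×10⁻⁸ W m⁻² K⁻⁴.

q ≈ 15900 W/m²

Each of the 6 gaps contributes resistance (2/ε − 1) = 2/0.48 − 1 = 3.167; total = 19.00.
q = σ(T₁⁴ − T₂⁴) / 19.00 = 5.67×10⁻⁸ × 5.34×10^12 / 19.00 = 15900 W/m².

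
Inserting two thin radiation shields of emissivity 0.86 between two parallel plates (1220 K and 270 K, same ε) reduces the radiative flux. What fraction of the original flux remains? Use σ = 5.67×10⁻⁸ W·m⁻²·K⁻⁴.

ratio ≈ 0.333

With N identical shields there are N+1 = 3 gaps in series, each with the same radiative resistance, so the flux falls to 1/(N+1) of its unshielded value.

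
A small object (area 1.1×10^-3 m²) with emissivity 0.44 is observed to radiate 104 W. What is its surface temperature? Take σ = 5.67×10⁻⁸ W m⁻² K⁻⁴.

From P = εσAT⁴, T = (P / εσA)^(1/4) = (104 / (0.44 × 5.67×10⁻⁸ × 1.10×10^-3))^(1/4).
T = (3.79×10^12)^(1/4) = 1400 K.

T ≈ 1400 K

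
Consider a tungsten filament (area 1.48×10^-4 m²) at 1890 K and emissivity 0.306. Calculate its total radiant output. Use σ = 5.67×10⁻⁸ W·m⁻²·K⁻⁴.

P ≈ 32.8 W

Stefan–Boltzmann: P = εσAT⁴ = 0.306 × 5.67×10⁻⁸ × 1.48×10^-4 × (1890)⁴ = 0.306 × 5.67×10⁻⁸ × 1.48×10^-4 × 1.28×10^13.
P = 32.8 W.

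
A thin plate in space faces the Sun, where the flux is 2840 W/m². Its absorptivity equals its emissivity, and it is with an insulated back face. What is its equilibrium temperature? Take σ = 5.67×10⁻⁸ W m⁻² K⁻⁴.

T ≈ 473 K

Absorbed flux αS = emitted flux εσT⁴ (one radiating face); with α = ε, T = (S/σ)^(1/4).
T = (2840 / 5.67×10⁻⁸)^(1/4) = (5.01×10^10)^(1/4).
T = 473 K.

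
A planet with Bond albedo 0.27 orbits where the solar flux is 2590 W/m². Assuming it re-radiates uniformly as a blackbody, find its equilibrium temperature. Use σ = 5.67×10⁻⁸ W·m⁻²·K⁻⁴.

T ≈ 302 K

Power absorbed = (1−a)S·πR²; power emitted = 4πR²σT⁴. Equating and cancelling πR²:
T = ((1−a)S / 4σ)^(1/4) = (1890 / (4 × 5.67×10⁻⁸))^(1/4) = (8.34×10^9)^(1/4).
T = 302 K.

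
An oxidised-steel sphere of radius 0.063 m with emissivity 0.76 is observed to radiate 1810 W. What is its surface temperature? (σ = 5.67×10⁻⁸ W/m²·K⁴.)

A = 4πr² = 4π × (0.063)² = 0.0499 m².
From P = εσAT⁴, T = (P / εσA)^(1/4) = (1810 / (0.76 × 5.67×10⁻⁸ × 0.0499))^(1/4).
T = (8.42×10^11)^(1/4) = 958 K.

T ≈ 958 K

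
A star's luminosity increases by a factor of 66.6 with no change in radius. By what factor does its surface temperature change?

P ∝ T⁴ ⇒ T ∝ P^(1/4), so T scales by (66.6)^(1/4) = 2.86.

factor ≈ 2.86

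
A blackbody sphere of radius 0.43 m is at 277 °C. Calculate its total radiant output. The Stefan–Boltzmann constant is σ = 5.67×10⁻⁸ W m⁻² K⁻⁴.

A = 4πr² = 4π × (0.43)² = 2.32 m².
277 °C = 550 K.
P = σAT⁴ = 5.67×10⁻⁸ × 2.32 × (550)⁴ = 5.67×10⁻⁸ × 2.32 × 9.15×10^10.
P = 12100 W.

P ≈ 12100 W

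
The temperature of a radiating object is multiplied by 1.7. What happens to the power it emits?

P ∝ T⁴, so the power scales as (1.7)⁴ = 8.35.

factor ≈ 8.35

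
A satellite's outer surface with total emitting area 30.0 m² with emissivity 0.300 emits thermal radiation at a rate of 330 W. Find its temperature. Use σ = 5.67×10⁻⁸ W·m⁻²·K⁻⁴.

From P = εσAT⁴, T = (P / εσA)^(1/4) = (330 / (0.300 × 5.67×10⁻⁸ × 30.0))^(1/4).
T = (6.47×10^8)^(1/4) = 159 K.

T ≈ 159 K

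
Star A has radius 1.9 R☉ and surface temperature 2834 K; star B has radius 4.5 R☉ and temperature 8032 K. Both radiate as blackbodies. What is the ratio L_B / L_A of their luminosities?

L = 4πR²σT⁴ ∝ R²T⁴, so L_B/L_A = (4.5/1.9)² × (8032/2834)⁴ = 5.61 × 64.5 = 362.

L_B/L_A ≈ 362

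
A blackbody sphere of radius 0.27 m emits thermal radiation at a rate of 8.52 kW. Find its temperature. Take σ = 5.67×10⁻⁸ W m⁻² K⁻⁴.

T ≈ 636 K

A = 4πr² = 4π × (0.27)² = 0.916 m².
From P = σAT⁴, T = (P / σA)^(1/4) = (8520 / (5.67×10⁻⁸ × 0.916))^(1/4).
T = (1.64×10^11)^(1/4) = 636 K.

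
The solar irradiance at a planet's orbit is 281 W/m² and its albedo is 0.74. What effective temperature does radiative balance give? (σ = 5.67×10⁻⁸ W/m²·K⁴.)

Power absorbed = (1−a)S·πR²; power emitted = 4πR²σT⁴. Equating and cancelling πR²:
T = ((1−a)S / 4σ)^(1/4) = (73.1 / (4 × 5.67×10⁻⁸))^(1/4) = (3.22×10^8)^(1/4).
T = 134 K.

T ≈ 134 K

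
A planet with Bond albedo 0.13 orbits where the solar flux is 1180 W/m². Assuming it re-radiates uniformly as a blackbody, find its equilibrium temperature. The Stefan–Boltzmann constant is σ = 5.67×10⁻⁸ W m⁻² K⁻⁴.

Power absorbed = (1−a)S·πR²; power emitted = 4πR²σT⁴. Equating and cancelling πR²:
T = ((1−a)S / 4σ)^(1/4) = (1030 / (4 × 5.67×10⁻⁸))^(1/4) = (4.53×10^9)^(1/4).
T = 259 K.

T ≈ 259 K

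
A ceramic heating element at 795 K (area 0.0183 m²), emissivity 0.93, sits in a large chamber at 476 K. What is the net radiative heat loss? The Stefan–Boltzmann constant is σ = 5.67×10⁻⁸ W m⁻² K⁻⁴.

Q = εσA(T⁴ − T_s⁴). T⁴ − T_s⁴ = (795)⁴ − (476)⁴ = 3.99×10^11 − 5.13×10^10 = 3.48×10^11 K⁴.
Q = 0.93 × 5.67×10⁻⁸ × 0.0183 × 3.48×10^11 = 336 W.

Q ≈ 336 W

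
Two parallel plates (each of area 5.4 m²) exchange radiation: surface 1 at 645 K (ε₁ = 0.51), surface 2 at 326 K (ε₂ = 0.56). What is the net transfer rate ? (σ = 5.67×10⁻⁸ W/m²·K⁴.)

Q ≈ 18000 W

For two large parallel gray plates, q = σ(T₁⁴ − T₂⁴) / (1/ε₁ + 1/ε₂ − 1).
1/ε₁ + 1/ε₂ − 1 = 1/0.51 + 1/0.56 − 1 = 2.746.
T₁⁴ − T₂⁴ = 1.73×10^11 − 1.13×10^10 = 1.62×10^11 K⁴.
q = 5.67×10⁻⁸ × 1.62×10^11 / 2.746 = 3340 W/m².
Q = q·A = 3340 × 5.4 = 18000 W.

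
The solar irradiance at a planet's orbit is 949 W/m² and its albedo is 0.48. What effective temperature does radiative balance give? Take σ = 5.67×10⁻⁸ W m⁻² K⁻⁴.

Power absorbed = (1−a)S·πR²; power emitted = 4πR²σT⁴. Equating and cancelling πR²:
T = ((1−a)S / 4σ)^(1/4) = (493 / (4 × 5.67×10⁻⁸))^(1/4) = (2.18×10^9)^(1/4).
T = 216 K.

T ≈ 216 K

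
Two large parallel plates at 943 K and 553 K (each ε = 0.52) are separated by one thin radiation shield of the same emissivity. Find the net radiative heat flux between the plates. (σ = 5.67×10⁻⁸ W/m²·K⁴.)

q ≈ 6950 W/m²

Each of the 2 gaps contributes resistance (2/ε − 1) = 2/0.52 − 1 = 2.846; total = 5.692.
q = σ(T₁⁴ − T₂⁴) / 5.692 = 5.67×10⁻⁸ × 6.97×10^11 / 5.692 = 6950 W/m².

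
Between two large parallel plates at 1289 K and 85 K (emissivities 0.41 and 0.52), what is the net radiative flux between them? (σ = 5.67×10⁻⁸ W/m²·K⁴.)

For two large parallel gray plates, q = σ(T₁⁴ − T₂⁴) / (1/ε₁ + 1/ε₂ − 1).
1/ε₁ + 1/ε₂ − 1 = 1/0.41 + 1/0.52 − 1 = 3.362.
T₁⁴ − T₂⁴ = 2.76×10^12 − 5.22×10^7 = 2.76×10^12 K⁴.
q = 5.67×10⁻⁸ × 2.76×10^12 / 3.362 = 46600 W/m².

q ≈ 46600 W/m²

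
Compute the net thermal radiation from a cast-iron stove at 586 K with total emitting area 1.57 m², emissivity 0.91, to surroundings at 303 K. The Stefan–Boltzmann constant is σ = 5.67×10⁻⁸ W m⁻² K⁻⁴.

Q = εσA(T⁴ − T_s⁴). T⁴ − T_s⁴ = (586)⁴ − (303)⁴ = 1.18×10^11 − 8.43×10^9 = 1.09×10^11 K⁴.
Q = 0.91 × 5.67×10⁻⁸ × 1.57 × 1.09×10^11 = 8870 W.

Q ≈ 8870 W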